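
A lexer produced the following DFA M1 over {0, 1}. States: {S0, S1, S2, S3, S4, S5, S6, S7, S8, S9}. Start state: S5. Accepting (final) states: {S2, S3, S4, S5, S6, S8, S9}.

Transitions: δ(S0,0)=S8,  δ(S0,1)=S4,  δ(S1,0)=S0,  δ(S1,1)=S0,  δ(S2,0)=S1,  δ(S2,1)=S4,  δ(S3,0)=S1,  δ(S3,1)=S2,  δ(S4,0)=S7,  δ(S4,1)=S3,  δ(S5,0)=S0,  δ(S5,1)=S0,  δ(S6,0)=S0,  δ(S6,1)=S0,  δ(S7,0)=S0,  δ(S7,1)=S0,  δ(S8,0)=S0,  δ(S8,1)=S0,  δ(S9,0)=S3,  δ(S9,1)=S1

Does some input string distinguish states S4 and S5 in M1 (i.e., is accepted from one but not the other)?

States {S6,S9} cannot be reached from the start state, so discard them.
P0 = {S2,S3,S4,S5,S8} | {S0,S1,S7}.
Split {S2,S3,S4,S5,S8} by δ(·,1) → {S2,S3,S4} and {S5,S8}.
Split {S0,S1,S7} by δ(·,0) → {S1,S7} and {S0}.
The partition is now stable with 4 blocks: {S2,S3,S4} | {S1,S7} | {S5,S8} | {S0}.
S4 and S5 end up in different blocks, so they are distinguishable. For instance, the string '1' is accepted from only S4.

Yes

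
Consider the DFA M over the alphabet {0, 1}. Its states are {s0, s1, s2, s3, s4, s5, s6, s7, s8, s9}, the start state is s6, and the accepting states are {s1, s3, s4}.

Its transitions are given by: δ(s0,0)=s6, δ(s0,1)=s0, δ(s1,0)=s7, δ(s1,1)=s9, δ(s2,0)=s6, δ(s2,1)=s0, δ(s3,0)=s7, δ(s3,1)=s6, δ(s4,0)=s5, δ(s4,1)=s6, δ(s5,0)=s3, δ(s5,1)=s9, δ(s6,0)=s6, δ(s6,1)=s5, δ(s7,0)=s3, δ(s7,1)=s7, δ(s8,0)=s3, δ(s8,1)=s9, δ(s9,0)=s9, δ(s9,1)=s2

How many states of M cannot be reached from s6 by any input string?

Starting at s6 and following transitions, the reachable set is {s0, s2, s3, s5, s6, s7, s9}. That leaves s1, s4, s8 unreachable — 3 in total.

3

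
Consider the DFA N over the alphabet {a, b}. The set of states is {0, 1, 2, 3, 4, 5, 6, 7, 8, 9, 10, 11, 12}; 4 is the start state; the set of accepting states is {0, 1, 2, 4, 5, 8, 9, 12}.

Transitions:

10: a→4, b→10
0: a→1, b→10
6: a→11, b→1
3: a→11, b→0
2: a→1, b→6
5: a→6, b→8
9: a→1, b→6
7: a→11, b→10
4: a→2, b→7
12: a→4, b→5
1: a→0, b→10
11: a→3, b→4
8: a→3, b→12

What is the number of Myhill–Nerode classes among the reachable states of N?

7

Reachable states from the start: {0,1,2,3,4,6,7,10,11}. Unreachable: {5,8,9,12} — drop them.
Start with accepting vs non-accepting: {0,1,2,4} | {3,6,7,10,11}.
Refine {3,6,7,10,11} on symbol a: members go to different blocks, giving {3,6,7,11} and {10}.
Refine {0,1,2,4} on symbol b: members go to different blocks, giving {0,1} and {2,4}.
Split {3,6,7,11} by δ(·,b) → {3,6} and {7} and {11}.
Refine {2,4} on symbol a: members go to different blocks, giving {2} and {4}.
Stable partition: {0,1} | {3,6} | {10} | {2} | {7} | {11} | {4} — 7 equivalence classes.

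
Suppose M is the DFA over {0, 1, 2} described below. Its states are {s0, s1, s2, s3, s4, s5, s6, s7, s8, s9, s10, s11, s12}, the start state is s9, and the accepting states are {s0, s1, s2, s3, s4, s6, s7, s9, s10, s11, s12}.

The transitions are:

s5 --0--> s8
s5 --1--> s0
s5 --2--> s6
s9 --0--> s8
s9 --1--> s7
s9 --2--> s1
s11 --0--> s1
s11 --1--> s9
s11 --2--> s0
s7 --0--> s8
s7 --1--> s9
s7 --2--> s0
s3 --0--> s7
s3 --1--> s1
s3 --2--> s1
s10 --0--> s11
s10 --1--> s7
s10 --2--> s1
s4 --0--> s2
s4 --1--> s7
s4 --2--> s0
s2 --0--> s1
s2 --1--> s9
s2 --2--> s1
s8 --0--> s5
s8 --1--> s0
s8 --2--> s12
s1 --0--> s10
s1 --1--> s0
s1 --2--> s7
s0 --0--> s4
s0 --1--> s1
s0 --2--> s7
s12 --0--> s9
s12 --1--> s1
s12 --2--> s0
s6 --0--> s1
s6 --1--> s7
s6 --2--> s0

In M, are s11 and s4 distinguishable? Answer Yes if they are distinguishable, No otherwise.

Yes

Reachable states from the start: {s0,s1,s2,s4,s5,s6,s7,s8,s9,s10,s11,s12}. Unreachable: {s3} — drop them.
Start with accepting vs non-accepting: {s0,s1,s2,s4,s6,s7,s9,s10,s11,s12} | {s5,s8}.
Split {s0,s1,s2,s4,s6,s7,s9,s10,s11,s12} by δ(·,0) → {s0,s1,s2,s4,s6,s10,s11,s12} and {s7,s9}.
Split {s0,s1,s2,s4,s6,s10,s11,s12} by δ(·,0) → {s0,s1,s2,s4,s6,s10,s11} and {s12}.
Split {s0,s1,s2,s4,s6,s10,s11} by δ(·,1) → {s2,s4,s6,s10,s11} and {s0,s1}.
On input 0, block {s2,s4,s6,s10,s11} splits into {s2,s6,s11} and {s4,s10}.
Refine {s5,s8} on symbol 2: members go to different blocks, giving {s5} and {s8}.
No further refinement is possible. Final partition (7 blocks): {s2,s6,s11} | {s5} | {s7,s9} | {s12} | {s0,s1} | {s4,s10} | {s8}.
s11 and s4 end up in different blocks, so they are distinguishable. For instance, the string '010' is accepted from only s11.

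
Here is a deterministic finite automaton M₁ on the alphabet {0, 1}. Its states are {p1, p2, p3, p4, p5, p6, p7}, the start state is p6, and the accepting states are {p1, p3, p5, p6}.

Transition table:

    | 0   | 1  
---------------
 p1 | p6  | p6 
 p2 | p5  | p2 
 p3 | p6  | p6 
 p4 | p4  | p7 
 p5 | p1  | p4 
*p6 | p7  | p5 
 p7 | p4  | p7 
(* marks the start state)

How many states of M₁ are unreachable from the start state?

BFS from p6 reaches {p1, p4, p5, p6, p7}; the 2 state(s) p2, p3 are never visited.

2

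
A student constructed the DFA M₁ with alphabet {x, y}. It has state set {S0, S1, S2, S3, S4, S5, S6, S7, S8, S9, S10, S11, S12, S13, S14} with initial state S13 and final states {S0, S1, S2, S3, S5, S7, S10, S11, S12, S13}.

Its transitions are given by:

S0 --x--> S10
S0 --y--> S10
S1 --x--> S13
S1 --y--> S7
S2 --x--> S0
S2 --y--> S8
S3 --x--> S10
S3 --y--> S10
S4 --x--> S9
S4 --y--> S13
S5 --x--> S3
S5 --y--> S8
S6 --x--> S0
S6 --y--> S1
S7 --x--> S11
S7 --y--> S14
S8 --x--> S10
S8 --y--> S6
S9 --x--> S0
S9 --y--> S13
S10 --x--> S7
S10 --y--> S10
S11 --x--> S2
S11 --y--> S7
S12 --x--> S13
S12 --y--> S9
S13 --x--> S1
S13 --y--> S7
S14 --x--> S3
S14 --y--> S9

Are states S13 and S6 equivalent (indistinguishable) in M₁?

No

States {S4,S5,S12} cannot be reached from the start state, so discard them.
Initial partition by acceptance: {S0,S1,S2,S3,S7,S10,S11,S13} | {S6,S8,S9,S14}.
Refine {S0,S1,S2,S3,S7,S10,S11,S13} on symbol y: members go to different blocks, giving {S0,S1,S3,S10,S11,S13} and {S2,S7}.
On input x, block {S0,S1,S3,S10,S11,S13} splits into {S0,S1,S3,S13} and {S10,S11}.
On input x, block {S0,S1,S3,S13} splits into {S0,S3} and {S1,S13}.
Split {S6,S8,S9,S14} by δ(·,x) → {S6,S9,S14} and {S8}.
Refine {S6,S9,S14} on symbol y: members go to different blocks, giving {S6,S9} and {S14}.
On input x, block {S2,S7} splits into {S2} and {S7}.
Refine {S10,S11} on symbol x: members go to different blocks, giving {S10} and {S11}.
No further refinement is possible. Final partition (9 blocks): {S0,S3} | {S6,S9} | {S2} | {S10} | {S1,S13} | {S8} | {S14} | {S7} | {S11}.
S13 and S6 end up in different blocks, so they are distinguishable. For instance, the string 'ε' is accepted from only S13.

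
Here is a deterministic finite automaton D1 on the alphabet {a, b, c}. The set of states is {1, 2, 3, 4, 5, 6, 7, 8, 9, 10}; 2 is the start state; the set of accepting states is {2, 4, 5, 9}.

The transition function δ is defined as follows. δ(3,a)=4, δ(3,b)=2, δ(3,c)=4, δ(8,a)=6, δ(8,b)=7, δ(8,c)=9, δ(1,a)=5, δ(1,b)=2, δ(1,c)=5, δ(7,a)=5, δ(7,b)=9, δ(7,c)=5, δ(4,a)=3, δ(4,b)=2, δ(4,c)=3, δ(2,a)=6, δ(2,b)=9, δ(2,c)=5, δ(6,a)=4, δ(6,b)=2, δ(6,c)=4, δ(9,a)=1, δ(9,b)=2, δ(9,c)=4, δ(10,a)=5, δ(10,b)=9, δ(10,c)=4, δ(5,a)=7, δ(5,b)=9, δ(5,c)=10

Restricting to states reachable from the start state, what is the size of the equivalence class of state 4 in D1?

States {8} cannot be reached from the start state, so discard them.
Initial partition by acceptance: {2,4,5,9} | {1,3,6,7,10}.
Split {2,4,5,9} by δ(·,c) → {2,9} and {4,5}.
The partition is now stable with 3 blocks: {2,9} | {1,3,6,7,10} | {4,5}.
The equivalence class containing 4 is {4,5}, of size 2.

2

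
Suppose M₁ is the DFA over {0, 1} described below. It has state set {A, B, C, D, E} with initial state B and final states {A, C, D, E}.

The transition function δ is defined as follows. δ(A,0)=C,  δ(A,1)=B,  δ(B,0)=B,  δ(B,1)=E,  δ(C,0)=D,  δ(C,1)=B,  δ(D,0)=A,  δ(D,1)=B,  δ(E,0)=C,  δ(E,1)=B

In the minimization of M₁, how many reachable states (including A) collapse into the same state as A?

Start with accepting vs non-accepting: {A,C,D,E} | {B}.
No further refinement is possible. Final partition (2 blocks): {A,C,D,E} | {B}.
State A belongs to the block {A,C,D,E}, which has 4 states.

4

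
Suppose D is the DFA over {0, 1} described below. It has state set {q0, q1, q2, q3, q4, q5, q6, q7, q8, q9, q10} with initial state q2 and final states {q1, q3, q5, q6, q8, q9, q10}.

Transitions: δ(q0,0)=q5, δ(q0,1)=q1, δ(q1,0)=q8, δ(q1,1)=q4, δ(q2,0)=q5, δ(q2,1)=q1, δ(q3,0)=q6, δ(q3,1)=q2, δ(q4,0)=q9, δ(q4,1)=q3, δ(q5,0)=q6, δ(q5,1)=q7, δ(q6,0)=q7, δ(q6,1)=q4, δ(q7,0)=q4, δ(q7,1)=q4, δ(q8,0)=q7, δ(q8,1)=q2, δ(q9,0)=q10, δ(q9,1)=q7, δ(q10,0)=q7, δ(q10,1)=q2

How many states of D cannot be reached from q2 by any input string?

1

No path from q2 leads to q0; the other 10 states are all reachable.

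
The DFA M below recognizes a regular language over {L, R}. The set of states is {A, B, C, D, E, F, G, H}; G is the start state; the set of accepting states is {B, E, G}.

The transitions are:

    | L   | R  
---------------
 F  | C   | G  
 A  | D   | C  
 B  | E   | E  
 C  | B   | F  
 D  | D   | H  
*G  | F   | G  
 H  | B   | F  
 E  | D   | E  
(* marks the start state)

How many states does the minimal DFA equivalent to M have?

States {A} cannot be reached from the start state, so discard them.
Initial partition by acceptance: {B,E,G} | {C,D,F,H}.
On input L, block {B,E,G} splits into {E,G} and {B}.
Split {C,D,F,H} by δ(·,L) → {C,H} and {D,F}.
Refine {D,F} on symbol L: members go to different blocks, giving {D} and {F}.
Refine {E,G} on symbol L: members go to different blocks, giving {E} and {G}.
The partition is now stable with 6 blocks: {E} | {C,H} | {B} | {D} | {F} | {G}.

6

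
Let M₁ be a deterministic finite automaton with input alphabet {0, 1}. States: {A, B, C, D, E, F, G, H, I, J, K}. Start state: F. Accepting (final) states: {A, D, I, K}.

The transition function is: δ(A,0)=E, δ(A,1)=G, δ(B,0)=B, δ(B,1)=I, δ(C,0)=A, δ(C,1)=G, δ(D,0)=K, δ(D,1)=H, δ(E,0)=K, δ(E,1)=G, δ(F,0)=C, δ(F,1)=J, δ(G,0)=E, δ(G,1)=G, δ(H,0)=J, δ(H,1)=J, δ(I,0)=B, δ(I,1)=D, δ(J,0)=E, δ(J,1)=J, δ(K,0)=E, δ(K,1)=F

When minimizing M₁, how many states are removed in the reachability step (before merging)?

4

Starting at F and following transitions, the reachable set is {A, C, E, F, G, J, K}. That leaves B, D, H, I unreachable — 4 in total.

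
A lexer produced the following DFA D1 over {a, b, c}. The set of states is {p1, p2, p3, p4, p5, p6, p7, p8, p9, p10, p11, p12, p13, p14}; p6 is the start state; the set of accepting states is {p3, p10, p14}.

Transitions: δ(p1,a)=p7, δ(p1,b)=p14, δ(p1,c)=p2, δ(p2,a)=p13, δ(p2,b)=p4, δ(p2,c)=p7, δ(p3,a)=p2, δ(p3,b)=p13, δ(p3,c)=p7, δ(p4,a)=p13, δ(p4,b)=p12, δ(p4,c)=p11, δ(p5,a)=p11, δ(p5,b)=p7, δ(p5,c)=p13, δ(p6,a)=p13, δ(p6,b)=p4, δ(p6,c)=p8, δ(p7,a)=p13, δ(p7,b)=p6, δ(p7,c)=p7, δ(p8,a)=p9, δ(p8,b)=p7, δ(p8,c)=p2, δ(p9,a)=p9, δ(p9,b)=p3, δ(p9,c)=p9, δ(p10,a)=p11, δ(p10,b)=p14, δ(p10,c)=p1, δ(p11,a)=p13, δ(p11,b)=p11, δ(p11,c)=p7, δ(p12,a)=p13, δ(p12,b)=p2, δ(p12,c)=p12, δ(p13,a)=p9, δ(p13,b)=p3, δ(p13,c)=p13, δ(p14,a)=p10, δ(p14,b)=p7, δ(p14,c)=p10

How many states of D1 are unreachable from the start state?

BFS from p6 reaches {p2, p3, p4, p6, p7, p8, p9, p11, p12, p13}; the 4 state(s) p1, p5, p10, p14 are never visited.

4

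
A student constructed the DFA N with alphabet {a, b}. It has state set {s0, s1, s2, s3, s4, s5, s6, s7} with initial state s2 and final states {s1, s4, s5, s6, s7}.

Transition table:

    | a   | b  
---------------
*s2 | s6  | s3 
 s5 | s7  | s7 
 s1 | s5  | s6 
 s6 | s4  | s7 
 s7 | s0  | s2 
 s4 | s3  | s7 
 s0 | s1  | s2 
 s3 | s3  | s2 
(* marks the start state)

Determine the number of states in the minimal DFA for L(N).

Initial partition by acceptance: {s1,s4,s5,s6,s7} | {s0,s2,s3}.
Split {s1,s4,s5,s6,s7} by δ(·,a) → {s1,s5,s6} and {s4,s7}.
Split {s1,s5,s6} by δ(·,a) → {s5,s6} and {s1}.
On input a, block {s0,s2,s3} splits into {s0} and {s2} and {s3}.
On input a, block {s4,s7} splits into {s4} and {s7}.
On input a, block {s5,s6} splits into {s5} and {s6}.
The partition is now stable with 8 blocks: {s5} | {s0} | {s4} | {s1} | {s2} | {s3} | {s7} | {s6}.

8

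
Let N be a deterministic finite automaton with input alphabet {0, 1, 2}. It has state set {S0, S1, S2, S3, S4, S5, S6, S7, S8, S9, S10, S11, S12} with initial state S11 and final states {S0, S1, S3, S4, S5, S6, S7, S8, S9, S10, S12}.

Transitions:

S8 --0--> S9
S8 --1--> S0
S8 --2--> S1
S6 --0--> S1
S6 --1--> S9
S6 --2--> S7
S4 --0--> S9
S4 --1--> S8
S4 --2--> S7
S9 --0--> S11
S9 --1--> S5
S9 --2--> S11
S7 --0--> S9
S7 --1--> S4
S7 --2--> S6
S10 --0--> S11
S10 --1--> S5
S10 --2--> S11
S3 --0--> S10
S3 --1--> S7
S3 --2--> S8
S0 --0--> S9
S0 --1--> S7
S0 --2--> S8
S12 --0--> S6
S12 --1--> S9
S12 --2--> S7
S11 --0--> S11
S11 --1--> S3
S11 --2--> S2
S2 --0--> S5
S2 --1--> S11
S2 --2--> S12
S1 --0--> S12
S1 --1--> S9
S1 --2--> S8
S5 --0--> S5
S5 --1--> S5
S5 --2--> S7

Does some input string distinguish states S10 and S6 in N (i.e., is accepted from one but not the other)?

Yes

P0 = {S0,S1,S3,S4,S5,S6,S7,S8,S9,S10,S12} | {S2,S11}.
Split {S0,S1,S3,S4,S5,S6,S7,S8,S9,S10,S12} by δ(·,0) → {S0,S1,S3,S4,S5,S6,S7,S8,S12} and {S9,S10}.
On input 0, block {S0,S1,S3,S4,S5,S6,S7,S8,S12} splits into {S0,S3,S4,S7,S8} and {S1,S5,S6,S12}.
Split {S0,S3,S4,S7,S8} by δ(·,2) → {S0,S3,S4} and {S7,S8}.
Split {S2,S11} by δ(·,0) → {S2} and {S11}.
On input 1, block {S1,S5,S6,S12} splits into {S1,S6,S12} and {S5}.
The partition is now stable with 7 blocks: {S0,S3,S4} | {S2} | {S9,S10} | {S1,S6,S12} | {S7,S8} | {S11} | {S5}.
S10 and S6 end up in different blocks, so they are distinguishable. For instance, the string '0' is accepted from only S6.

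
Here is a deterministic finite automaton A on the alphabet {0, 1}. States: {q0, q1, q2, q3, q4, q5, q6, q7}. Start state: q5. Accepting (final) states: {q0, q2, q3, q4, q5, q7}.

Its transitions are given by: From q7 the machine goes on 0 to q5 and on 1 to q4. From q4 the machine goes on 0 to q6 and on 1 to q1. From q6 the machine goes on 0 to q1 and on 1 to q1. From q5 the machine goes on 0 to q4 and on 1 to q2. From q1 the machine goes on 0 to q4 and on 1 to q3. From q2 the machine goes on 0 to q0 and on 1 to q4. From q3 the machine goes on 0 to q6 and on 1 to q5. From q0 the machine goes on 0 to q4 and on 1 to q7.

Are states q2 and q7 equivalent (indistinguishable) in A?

Yes

Every state is reachable, so we keep all 8.
Start with accepting vs non-accepting: {q0,q2,q3,q4,q5,q7} | {q1,q6}.
Split {q0,q2,q3,q4,q5,q7} by δ(·,0) → {q0,q2,q5,q7} and {q3,q4}.
Refine {q0,q2,q5,q7} on symbol 0: members go to different blocks, giving {q0,q5} and {q2,q7}.
Refine {q1,q6} on symbol 0: members go to different blocks, giving {q1} and {q6}.
Refine {q3,q4} on symbol 1: members go to different blocks, giving {q3} and {q4}.
Stable partition: {q0,q5} | {q1} | {q3} | {q2,q7} | {q6} | {q4} — 6 equivalence classes.
q2 and q7 lie in the same block of the stable partition, so they are equivalent — no string distinguishes them.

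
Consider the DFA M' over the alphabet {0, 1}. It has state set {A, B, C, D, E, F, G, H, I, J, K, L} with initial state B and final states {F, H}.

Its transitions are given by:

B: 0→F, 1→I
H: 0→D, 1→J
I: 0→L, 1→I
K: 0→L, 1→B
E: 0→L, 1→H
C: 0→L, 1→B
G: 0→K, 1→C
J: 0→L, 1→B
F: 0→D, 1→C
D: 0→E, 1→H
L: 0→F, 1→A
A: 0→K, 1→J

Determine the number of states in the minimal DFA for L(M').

States {G} cannot be reached from the start state, so discard them.
Start with accepting vs non-accepting: {F,H} | {A,B,C,D,E,I,J,K,L}.
On input 0, block {A,B,C,D,E,I,J,K,L} splits into {A,C,D,E,I,J,K} and {B,L}.
Refine {A,C,D,E,I,J,K} on symbol 0: members go to different blocks, giving {C,E,I,J,K} and {A,D}.
Refine {C,E,I,J,K} on symbol 1: members go to different blocks, giving {C,J,K} and {E} and {I}.
On input 1, block {B,L} splits into {B} and {L}.
On input 0, block {A,D} splits into {A} and {D}.
Stable partition: {F,H} | {C,J,K} | {B} | {A} | {E} | {I} | {L} | {D} — 8 equivalence classes.

8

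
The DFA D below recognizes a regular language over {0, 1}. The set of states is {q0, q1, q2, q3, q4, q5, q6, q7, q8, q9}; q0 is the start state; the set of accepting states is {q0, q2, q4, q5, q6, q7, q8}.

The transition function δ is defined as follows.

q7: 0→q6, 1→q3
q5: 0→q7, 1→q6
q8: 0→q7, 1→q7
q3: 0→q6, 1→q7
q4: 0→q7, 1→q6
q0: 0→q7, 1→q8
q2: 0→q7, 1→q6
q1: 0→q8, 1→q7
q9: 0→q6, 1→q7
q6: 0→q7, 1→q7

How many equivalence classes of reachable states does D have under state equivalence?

First remove the unreachable states {q1,q2,q4,q5,q9}; 5 states remain.
P0 = {q0,q6,q7,q8} | {q3}.
Refine {q0,q6,q7,q8} on symbol 1: members go to different blocks, giving {q0,q6,q8} and {q7}.
Refine {q0,q6,q8} on symbol 1: members go to different blocks, giving {q6,q8} and {q0}.
No further refinement is possible. Final partition (4 blocks): {q6,q8} | {q3} | {q7} | {q0}.

4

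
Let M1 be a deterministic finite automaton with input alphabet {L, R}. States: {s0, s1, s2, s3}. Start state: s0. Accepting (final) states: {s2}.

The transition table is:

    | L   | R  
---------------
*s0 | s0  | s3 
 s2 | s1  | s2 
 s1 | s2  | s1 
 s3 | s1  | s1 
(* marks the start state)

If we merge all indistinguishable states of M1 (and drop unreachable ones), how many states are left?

All states are reachable from the start state.
Initial partition by acceptance: {s2} | {s0,s1,s3}.
Split {s0,s1,s3} by δ(·,L) → {s0,s3} and {s1}.
Refine {s0,s3} on symbol L: members go to different blocks, giving {s0} and {s3}.
The partition is now stable with 4 blocks: {s2} | {s0} | {s1} | {s3}.

4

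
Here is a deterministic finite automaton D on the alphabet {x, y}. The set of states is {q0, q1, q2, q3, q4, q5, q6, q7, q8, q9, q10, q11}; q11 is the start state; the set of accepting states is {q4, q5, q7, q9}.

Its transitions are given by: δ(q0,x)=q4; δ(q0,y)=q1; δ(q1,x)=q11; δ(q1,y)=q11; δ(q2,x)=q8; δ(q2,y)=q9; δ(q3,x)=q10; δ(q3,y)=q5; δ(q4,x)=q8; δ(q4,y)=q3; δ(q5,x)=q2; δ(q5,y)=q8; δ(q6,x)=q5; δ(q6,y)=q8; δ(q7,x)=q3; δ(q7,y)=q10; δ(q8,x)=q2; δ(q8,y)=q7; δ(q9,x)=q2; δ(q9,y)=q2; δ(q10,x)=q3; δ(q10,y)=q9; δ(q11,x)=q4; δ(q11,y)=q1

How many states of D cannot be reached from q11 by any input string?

BFS from q11 reaches {q1, q2, q3, q4, q5, q7, q8, q9, q10, q11}; the 2 state(s) q0, q6 are never visited.

2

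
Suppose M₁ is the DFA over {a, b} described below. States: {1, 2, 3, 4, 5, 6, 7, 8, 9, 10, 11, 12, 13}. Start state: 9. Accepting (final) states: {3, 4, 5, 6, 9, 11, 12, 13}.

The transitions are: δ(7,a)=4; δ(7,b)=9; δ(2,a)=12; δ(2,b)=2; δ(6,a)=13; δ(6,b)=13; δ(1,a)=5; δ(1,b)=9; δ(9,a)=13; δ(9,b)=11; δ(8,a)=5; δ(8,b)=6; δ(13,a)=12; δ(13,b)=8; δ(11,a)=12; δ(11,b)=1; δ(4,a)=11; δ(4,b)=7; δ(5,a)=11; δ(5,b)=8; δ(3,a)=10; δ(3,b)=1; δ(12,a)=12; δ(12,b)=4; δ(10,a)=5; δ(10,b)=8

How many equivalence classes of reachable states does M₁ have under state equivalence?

Reachable states from the start: {1,4,5,6,7,8,9,11,12,13}. Unreachable: {2,3,10} — drop them.
Start with accepting vs non-accepting: {4,5,6,9,11,12,13} | {1,7,8}.
Split {4,5,6,9,11,12,13} by δ(·,b) → {4,5,11,13} and {6,9,12}.
Refine {4,5,11,13} on symbol a: members go to different blocks, giving {4,5} and {11,13}.
On input a, block {6,9,12} splits into {6,9} and {12}.
The partition is now stable with 5 blocks: {4,5} | {1,7,8} | {6,9} | {11,13} | {12}.

5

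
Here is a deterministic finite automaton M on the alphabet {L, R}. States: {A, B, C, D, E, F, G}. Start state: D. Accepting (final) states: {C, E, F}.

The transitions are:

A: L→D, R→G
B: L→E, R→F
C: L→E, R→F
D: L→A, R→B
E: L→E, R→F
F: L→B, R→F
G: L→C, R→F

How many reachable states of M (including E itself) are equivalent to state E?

Start with accepting vs non-accepting: {C,E,F} | {A,B,D,G}.
On input L, block {C,E,F} splits into {C,E} and {F}.
On input L, block {A,B,D,G} splits into {A,D} and {B,G}.
No further refinement is possible. Final partition (4 blocks): {C,E} | {A,D} | {F} | {B,G}.
The equivalence class containing E is {C,E}, of size 2.

2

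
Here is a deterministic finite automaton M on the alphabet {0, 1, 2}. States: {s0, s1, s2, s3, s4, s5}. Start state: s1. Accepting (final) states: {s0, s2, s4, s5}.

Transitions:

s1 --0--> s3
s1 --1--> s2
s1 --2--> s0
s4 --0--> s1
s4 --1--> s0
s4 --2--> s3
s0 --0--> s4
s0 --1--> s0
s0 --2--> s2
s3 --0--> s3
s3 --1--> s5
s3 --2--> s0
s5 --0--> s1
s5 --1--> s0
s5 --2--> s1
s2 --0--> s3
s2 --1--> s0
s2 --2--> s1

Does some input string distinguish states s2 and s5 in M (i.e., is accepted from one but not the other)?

All states are reachable from the start state.
P0 = {s0,s2,s4,s5} | {s1,s3}.
Split {s0,s2,s4,s5} by δ(·,0) → {s2,s4,s5} and {s0}.
No further refinement is possible. Final partition (3 blocks): {s2,s4,s5} | {s1,s3} | {s0}.
s2 and s5 lie in the same block of the stable partition, so they are equivalent — no string distinguishes them.

No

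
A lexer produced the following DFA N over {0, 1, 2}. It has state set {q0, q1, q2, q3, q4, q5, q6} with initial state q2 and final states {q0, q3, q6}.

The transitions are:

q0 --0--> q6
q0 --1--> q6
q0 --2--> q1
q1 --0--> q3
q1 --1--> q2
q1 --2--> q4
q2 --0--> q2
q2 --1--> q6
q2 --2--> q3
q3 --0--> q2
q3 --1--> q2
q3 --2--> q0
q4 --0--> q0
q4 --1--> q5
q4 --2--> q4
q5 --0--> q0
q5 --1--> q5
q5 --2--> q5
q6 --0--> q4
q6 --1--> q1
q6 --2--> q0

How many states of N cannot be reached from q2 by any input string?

Every one of the 7 states is reachable from q2.

0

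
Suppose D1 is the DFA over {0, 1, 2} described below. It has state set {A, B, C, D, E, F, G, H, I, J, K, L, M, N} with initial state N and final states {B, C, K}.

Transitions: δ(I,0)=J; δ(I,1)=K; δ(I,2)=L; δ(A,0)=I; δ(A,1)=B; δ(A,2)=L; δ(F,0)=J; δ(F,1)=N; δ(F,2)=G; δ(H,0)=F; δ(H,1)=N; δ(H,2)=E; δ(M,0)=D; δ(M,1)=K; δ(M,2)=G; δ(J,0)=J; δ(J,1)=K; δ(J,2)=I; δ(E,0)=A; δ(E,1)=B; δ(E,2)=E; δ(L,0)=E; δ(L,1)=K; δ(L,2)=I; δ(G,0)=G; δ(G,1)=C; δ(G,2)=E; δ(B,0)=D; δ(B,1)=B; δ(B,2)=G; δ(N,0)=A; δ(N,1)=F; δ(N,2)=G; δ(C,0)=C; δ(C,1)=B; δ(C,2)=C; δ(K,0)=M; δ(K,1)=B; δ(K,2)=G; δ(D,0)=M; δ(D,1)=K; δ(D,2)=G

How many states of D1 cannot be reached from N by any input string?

BFS from N reaches {A, B, C, D, E, F, G, I, J, K, L, M, N}; the 1 state(s) H are never visited.

1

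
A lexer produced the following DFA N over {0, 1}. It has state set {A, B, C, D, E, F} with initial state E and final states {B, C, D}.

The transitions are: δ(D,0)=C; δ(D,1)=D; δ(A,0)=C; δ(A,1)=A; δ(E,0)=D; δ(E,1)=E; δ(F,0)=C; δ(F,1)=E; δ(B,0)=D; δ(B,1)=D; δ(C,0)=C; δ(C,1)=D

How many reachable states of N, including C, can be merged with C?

States {A,B,F} cannot be reached from the start state, so discard them.
P0 = {C,D} | {E}.
The partition is now stable with 2 blocks: {C,D} | {E}.
State C belongs to the block {C,D}, which has 2 states.

2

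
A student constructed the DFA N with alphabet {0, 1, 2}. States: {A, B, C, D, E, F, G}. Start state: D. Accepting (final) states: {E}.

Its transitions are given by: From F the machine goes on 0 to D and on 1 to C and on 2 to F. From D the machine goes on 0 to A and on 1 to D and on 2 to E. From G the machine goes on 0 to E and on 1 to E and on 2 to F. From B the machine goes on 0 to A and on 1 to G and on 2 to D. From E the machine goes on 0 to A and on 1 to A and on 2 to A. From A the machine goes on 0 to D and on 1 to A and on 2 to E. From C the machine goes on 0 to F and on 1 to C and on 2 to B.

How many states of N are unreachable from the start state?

4

Starting at D and following transitions, the reachable set is {A, D, E}. That leaves B, C, F, G unreachable — 4 in total.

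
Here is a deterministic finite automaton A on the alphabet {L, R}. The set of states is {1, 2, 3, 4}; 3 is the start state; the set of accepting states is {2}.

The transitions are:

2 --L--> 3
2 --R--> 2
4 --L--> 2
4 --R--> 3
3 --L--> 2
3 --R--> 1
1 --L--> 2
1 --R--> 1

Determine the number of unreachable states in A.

1

Starting at 3 and following transitions, the reachable set is {1, 2, 3}. That leaves 4 unreachable — 1 in total.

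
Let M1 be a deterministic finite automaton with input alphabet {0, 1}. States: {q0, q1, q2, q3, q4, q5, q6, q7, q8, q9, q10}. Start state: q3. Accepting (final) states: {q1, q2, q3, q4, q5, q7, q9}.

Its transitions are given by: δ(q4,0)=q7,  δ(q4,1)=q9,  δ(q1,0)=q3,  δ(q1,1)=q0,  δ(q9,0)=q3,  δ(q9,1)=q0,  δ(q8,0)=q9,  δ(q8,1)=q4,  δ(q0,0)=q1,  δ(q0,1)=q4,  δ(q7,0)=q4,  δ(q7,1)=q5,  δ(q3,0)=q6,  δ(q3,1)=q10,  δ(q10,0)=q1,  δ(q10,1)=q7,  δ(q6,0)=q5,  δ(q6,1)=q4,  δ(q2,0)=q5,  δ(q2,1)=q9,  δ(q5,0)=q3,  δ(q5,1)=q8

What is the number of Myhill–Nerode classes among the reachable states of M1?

Reachable states from the start: {q0,q1,q3,q4,q5,q6,q7,q8,q9,q10}. Unreachable: {q2} — drop them.
P0 = {q1,q3,q4,q5,q7,q9} | {q0,q6,q8,q10}.
Refine {q1,q3,q4,q5,q7,q9} on symbol 0: members go to different blocks, giving {q1,q4,q5,q7,q9} and {q3}.
Split {q1,q4,q5,q7,q9} by δ(·,0) → {q1,q5,q9} and {q4,q7}.
The partition is now stable with 4 blocks: {q1,q5,q9} | {q0,q6,q8,q10} | {q3} | {q4,q7}.

4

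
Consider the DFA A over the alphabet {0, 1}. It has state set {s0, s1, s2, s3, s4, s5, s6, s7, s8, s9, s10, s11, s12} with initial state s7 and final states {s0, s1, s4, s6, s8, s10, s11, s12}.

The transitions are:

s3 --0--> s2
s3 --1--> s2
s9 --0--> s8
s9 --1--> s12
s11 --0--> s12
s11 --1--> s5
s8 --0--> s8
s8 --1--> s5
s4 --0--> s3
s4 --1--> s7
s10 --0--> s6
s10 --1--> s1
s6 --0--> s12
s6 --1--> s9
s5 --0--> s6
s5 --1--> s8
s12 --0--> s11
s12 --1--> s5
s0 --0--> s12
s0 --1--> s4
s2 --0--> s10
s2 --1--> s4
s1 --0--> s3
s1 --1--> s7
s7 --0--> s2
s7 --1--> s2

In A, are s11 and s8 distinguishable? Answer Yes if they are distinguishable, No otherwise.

States {s0} cannot be reached from the start state, so discard them.
Start with accepting vs non-accepting: {s1,s4,s6,s8,s10,s11,s12} | {s2,s3,s5,s7,s9}.
Split {s1,s4,s6,s8,s10,s11,s12} by δ(·,0) → {s6,s8,s10,s11,s12} and {s1,s4}.
Refine {s6,s8,s10,s11,s12} on symbol 1: members go to different blocks, giving {s6,s8,s11,s12} and {s10}.
On input 0, block {s2,s3,s5,s7,s9} splits into {s3,s7} and {s5,s9} and {s2}.
No further refinement is possible. Final partition (6 blocks): {s6,s8,s11,s12} | {s3,s7} | {s1,s4} | {s10} | {s5,s9} | {s2}.
s11 and s8 lie in the same block of the stable partition, so they are equivalent — no string distinguishes them.

No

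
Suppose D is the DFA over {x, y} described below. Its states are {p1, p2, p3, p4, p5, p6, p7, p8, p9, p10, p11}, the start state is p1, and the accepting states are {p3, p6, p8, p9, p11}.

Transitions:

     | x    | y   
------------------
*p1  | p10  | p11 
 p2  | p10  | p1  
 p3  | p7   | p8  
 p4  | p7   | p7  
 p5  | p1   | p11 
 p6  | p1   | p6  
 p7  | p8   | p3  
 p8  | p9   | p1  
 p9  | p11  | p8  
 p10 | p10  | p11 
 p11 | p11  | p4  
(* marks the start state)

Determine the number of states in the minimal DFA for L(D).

7

States {p2,p5,p6} cannot be reached from the start state, so discard them.
Initial partition by acceptance: {p3,p8,p9,p11} | {p1,p4,p7,p10}.
Refine {p3,p8,p9,p11} on symbol x: members go to different blocks, giving {p8,p9,p11} and {p3}.
Refine {p8,p9,p11} on symbol y: members go to different blocks, giving {p8,p11} and {p9}.
Refine {p8,p11} on symbol x: members go to different blocks, giving {p8} and {p11}.
Refine {p1,p4,p7,p10} on symbol x: members go to different blocks, giving {p1,p4,p10} and {p7}.
On input x, block {p1,p4,p10} splits into {p1,p10} and {p4}.
No further refinement is possible. Final partition (7 blocks): {p8} | {p1,p10} | {p3} | {p9} | {p11} | {p7} | {p4}.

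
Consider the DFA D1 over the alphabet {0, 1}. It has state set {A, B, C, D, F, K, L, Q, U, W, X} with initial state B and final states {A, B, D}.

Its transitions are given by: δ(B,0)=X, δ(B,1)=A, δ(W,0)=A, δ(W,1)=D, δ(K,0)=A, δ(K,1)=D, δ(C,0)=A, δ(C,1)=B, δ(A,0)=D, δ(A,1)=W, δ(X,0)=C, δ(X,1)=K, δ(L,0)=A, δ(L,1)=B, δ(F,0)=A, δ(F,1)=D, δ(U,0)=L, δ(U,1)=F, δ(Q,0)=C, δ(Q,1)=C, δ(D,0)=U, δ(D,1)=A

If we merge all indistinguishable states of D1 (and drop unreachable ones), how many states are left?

4

Reachable states from the start: {A,B,C,D,F,K,L,U,W,X}. Unreachable: {Q} — drop them.
Initial partition by acceptance: {A,B,D} | {C,F,K,L,U,W,X}.
On input 0, block {A,B,D} splits into {B,D} and {A}.
On input 0, block {C,F,K,L,U,W,X} splits into {C,F,K,L,W} and {U,X}.
The partition is now stable with 4 blocks: {B,D} | {C,F,K,L,W} | {A} | {U,X}.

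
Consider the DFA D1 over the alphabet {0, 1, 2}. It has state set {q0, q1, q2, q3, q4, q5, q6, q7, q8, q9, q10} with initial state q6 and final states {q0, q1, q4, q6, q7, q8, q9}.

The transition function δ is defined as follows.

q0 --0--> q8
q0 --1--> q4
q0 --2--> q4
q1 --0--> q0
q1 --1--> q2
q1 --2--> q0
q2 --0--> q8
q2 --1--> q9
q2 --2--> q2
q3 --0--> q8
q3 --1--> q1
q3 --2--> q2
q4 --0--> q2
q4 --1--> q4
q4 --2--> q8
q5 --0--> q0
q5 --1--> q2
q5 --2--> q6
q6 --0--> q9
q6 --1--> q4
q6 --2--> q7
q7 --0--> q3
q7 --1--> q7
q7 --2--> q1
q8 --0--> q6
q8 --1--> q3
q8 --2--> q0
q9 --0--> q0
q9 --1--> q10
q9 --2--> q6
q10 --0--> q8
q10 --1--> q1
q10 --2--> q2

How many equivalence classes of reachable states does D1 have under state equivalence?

Reachable states from the start: {q0,q1,q2,q3,q4,q6,q7,q8,q9,q10}. Unreachable: {q5} — drop them.
Initial partition by acceptance: {q0,q1,q4,q6,q7,q8,q9} | {q2,q3,q10}.
On input 0, block {q0,q1,q4,q6,q7,q8,q9} splits into {q0,q1,q6,q8,q9} and {q4,q7}.
Refine {q0,q1,q6,q8,q9} on symbol 1: members go to different blocks, giving {q1,q8,q9} and {q0,q6}.
Stable partition: {q1,q8,q9} | {q2,q3,q10} | {q4,q7} | {q0,q6} — 4 equivalence classes.

4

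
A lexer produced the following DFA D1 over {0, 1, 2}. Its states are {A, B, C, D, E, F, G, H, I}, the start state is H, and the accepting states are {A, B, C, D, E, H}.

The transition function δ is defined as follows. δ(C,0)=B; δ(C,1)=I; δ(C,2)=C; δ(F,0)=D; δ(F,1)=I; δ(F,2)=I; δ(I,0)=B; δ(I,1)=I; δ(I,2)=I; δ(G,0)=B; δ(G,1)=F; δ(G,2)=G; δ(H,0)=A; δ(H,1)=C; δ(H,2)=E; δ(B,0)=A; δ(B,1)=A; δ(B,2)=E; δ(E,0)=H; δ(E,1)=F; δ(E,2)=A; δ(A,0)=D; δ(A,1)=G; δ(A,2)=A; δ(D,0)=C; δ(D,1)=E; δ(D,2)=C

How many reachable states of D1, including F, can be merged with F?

All states are reachable from the start state.
P0 = {A,B,C,D,E,H} | {F,G,I}.
Split {A,B,C,D,E,H} by δ(·,1) → {A,C,E} and {B,D,H}.
No further refinement is possible. Final partition (3 blocks): {A,C,E} | {F,G,I} | {B,D,H}.
State F belongs to the block {F,G,I}, which has 3 states.

3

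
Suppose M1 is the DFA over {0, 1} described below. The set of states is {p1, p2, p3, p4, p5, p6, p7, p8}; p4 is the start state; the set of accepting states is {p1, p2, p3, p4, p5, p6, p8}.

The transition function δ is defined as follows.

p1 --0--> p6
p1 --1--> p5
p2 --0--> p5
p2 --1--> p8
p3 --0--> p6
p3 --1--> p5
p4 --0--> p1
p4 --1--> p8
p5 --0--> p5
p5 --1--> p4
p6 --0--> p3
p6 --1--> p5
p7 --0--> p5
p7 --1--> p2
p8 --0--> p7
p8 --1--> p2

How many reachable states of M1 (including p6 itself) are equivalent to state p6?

3

All states are reachable from the start state.
Initial partition by acceptance: {p1,p2,p3,p4,p5,p6,p8} | {p7}.
Refine {p1,p2,p3,p4,p5,p6,p8} on symbol 0: members go to different blocks, giving {p1,p2,p3,p4,p5,p6} and {p8}.
Split {p1,p2,p3,p4,p5,p6} by δ(·,1) → {p1,p3,p5,p6} and {p2,p4}.
On input 1, block {p1,p3,p5,p6} splits into {p1,p3,p6} and {p5}.
Split {p2,p4} by δ(·,0) → {p2} and {p4}.
The partition is now stable with 6 blocks: {p1,p3,p6} | {p7} | {p8} | {p2} | {p5} | {p4}.
The equivalence class containing p6 is {p1,p3,p6}, of size 3.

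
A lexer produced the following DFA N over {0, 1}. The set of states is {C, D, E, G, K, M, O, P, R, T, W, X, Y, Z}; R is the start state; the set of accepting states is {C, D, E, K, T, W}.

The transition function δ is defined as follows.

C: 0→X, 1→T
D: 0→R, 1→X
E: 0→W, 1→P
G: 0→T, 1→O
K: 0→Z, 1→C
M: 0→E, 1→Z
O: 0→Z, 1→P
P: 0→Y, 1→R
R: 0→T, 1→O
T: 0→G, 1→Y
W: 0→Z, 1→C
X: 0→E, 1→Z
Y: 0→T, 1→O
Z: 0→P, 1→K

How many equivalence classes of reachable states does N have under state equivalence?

Reachable states from the start: {C,E,G,K,O,P,R,T,W,X,Y,Z}. Unreachable: {D,M} — drop them.
Initial partition by acceptance: {C,E,K,T,W} | {G,O,P,R,X,Y,Z}.
Refine {C,E,K,T,W} on symbol 0: members go to different blocks, giving {C,K,T,W} and {E}.
Refine {C,K,T,W} on symbol 1: members go to different blocks, giving {C,K,W} and {T}.
On input 1, block {C,K,W} splits into {K,W} and {C}.
On input 0, block {G,O,P,R,X,Y,Z} splits into {G,R,Y} and {O,P,Z} and {X}.
On input 0, block {O,P,Z} splits into {O,Z} and {P}.
On input 0, block {O,Z} splits into {O} and {Z}.
Stable partition: {K,W} | {G,R,Y} | {E} | {T} | {C} | {O} | {X} | {P} | {Z} — 9 equivalence classes.

9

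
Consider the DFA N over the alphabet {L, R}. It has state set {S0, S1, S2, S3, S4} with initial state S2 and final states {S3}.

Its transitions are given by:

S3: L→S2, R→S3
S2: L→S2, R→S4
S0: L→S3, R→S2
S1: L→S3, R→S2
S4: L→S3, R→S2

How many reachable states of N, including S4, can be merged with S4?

1

First remove the unreachable states {S0,S1}; 3 states remain.
Start with accepting vs non-accepting: {S3} | {S2,S4}.
On input L, block {S2,S4} splits into {S2} and {S4}.
The partition is now stable with 3 blocks: {S3} | {S2} | {S4}.
The equivalence class containing S4 is {S4}, of size 1.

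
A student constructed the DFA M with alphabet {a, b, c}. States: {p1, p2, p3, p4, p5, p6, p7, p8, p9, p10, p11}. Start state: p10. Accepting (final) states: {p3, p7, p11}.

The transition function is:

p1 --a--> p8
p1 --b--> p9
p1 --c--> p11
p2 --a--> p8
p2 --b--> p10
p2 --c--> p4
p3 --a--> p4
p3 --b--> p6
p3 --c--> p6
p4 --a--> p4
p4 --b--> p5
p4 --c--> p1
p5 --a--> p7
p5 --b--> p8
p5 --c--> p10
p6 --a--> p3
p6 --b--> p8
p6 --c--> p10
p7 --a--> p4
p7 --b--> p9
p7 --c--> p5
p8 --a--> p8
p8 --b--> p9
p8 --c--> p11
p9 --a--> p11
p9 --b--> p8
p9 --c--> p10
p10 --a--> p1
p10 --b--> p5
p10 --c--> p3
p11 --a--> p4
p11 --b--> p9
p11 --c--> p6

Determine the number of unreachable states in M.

1

BFS from p10 reaches {p1, p3, p4, p5, p6, p7, p8, p9, p10, p11}; the 1 state(s) p2 are never visited.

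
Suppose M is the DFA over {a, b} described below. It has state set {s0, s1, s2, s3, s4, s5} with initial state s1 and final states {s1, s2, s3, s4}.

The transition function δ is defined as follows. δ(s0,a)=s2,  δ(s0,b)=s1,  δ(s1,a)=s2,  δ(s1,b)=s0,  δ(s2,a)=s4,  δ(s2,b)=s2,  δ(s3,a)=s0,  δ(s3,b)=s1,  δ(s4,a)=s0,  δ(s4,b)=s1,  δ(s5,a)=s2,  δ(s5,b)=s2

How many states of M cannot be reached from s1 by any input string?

No path from s1 leads to s3, s5; the other 4 states are all reachable.

2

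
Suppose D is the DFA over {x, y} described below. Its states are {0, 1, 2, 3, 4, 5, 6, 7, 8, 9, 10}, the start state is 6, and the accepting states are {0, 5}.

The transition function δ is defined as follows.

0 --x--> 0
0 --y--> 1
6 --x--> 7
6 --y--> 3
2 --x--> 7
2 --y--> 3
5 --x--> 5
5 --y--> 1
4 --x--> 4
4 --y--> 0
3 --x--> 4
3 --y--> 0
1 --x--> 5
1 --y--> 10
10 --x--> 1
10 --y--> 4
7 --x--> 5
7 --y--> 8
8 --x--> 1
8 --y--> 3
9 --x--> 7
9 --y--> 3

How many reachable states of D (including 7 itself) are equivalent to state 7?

First remove the unreachable states {2,9}; 9 states remain.
P0 = {0,5} | {1,3,4,6,7,8,10}.
Split {1,3,4,6,7,8,10} by δ(·,x) → {3,4,6,8,10} and {1,7}.
Refine {3,4,6,8,10} on symbol x: members go to different blocks, giving {6,8,10} and {3,4}.
No further refinement is possible. Final partition (4 blocks): {0,5} | {6,8,10} | {1,7} | {3,4}.
State 7 belongs to the block {1,7}, which has 2 states.

2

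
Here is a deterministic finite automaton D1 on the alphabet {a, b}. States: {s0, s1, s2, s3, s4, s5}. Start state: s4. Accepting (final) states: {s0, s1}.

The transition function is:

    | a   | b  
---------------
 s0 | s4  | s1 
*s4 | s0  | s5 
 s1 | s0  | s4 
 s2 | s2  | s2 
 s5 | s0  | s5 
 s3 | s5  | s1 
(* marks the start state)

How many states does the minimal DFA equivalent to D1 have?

Reachable states from the start: {s0,s1,s4,s5}. Unreachable: {s2,s3} — drop them.
Start with accepting vs non-accepting: {s0,s1} | {s4,s5}.
Split {s0,s1} by δ(·,a) → {s0} and {s1}.
No further refinement is possible. Final partition (3 blocks): {s0} | {s4,s5} | {s1}.

3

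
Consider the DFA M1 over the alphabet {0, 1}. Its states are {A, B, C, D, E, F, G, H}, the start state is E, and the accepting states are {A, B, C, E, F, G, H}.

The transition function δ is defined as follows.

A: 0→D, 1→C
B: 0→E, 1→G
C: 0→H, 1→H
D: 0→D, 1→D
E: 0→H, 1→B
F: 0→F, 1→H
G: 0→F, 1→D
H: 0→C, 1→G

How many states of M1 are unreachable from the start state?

1

Starting at E and following transitions, the reachable set is {B, C, D, E, F, G, H}. That leaves A unreachable — 1 in total.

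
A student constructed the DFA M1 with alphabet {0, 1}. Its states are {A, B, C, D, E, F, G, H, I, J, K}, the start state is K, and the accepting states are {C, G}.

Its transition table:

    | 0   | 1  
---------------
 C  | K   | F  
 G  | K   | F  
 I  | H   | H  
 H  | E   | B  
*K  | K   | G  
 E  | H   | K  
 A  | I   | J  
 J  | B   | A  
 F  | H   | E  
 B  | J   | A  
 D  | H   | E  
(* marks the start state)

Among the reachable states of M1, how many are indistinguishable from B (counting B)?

2

States {C,D} cannot be reached from the start state, so discard them.
P0 = {G} | {A,B,E,F,H,I,J,K}.
Refine {A,B,E,F,H,I,J,K} on symbol 1: members go to different blocks, giving {A,B,E,F,H,I,J} and {K}.
On input 1, block {A,B,E,F,H,I,J} splits into {A,B,F,H,I,J} and {E}.
On input 0, block {A,B,F,H,I,J} splits into {A,B,F,I,J} and {H}.
Refine {A,B,F,I,J} on symbol 0: members go to different blocks, giving {A,B,J} and {F,I}.
Refine {A,B,J} on symbol 0: members go to different blocks, giving {B,J} and {A}.
Refine {F,I} on symbol 1: members go to different blocks, giving {F} and {I}.
Stable partition: {G} | {B,J} | {K} | {E} | {H} | {F} | {A} | {I} — 8 equivalence classes.
State B belongs to the block {B,J}, which has 2 states.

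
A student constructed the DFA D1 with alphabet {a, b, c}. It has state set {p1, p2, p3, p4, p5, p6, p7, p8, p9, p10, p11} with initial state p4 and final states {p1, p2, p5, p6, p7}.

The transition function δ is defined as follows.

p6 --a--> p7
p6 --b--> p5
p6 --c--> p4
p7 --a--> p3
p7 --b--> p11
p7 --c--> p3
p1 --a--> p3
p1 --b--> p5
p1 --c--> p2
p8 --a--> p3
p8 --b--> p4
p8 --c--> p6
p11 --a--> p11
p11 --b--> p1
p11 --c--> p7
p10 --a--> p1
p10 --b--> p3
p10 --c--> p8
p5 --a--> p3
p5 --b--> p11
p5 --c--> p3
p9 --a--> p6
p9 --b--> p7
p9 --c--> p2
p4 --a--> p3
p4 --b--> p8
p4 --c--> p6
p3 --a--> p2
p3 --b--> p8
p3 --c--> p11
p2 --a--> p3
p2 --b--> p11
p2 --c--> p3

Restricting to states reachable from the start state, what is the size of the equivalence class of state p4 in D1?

States {p9,p10} cannot be reached from the start state, so discard them.
Start with accepting vs non-accepting: {p1,p2,p5,p6,p7} | {p3,p4,p8,p11}.
Split {p1,p2,p5,p6,p7} by δ(·,a) → {p1,p2,p5,p7} and {p6}.
Refine {p1,p2,p5,p7} on symbol b: members go to different blocks, giving {p2,p5,p7} and {p1}.
On input a, block {p3,p4,p8,p11} splits into {p4,p8,p11} and {p3}.
Split {p4,p8,p11} by δ(·,a) → {p4,p8} and {p11}.
The partition is now stable with 6 blocks: {p2,p5,p7} | {p4,p8} | {p6} | {p1} | {p3} | {p11}.
The equivalence class containing p4 is {p4,p8}, of size 2.

2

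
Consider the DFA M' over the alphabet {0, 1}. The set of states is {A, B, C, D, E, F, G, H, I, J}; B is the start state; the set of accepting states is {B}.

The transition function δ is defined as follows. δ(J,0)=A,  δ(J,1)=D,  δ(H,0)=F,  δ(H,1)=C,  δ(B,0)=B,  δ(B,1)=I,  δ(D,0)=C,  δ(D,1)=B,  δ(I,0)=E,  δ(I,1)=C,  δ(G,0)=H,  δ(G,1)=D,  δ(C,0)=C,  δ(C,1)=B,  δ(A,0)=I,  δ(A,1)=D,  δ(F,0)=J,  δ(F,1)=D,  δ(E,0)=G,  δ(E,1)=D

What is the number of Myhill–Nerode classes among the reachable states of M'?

Every state is reachable, so we keep all 10.
Start with accepting vs non-accepting: {B} | {A,C,D,E,F,G,H,I,J}.
On input 1, block {A,C,D,E,F,G,H,I,J} splits into {A,E,F,G,H,I,J} and {C,D}.
The partition is now stable with 3 blocks: {B} | {A,E,F,G,H,I,J} | {C,D}.

3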